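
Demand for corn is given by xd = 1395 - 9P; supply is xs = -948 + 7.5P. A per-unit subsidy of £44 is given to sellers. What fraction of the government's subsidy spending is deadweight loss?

DWL / government spending = 10/33

Pre-subsidy: 1395 - 9P = -948 + 7.5P gives P* = 142, x* = 117.
With the subsidy, sellers receive Ps = Pb + 44 for each unit, where Pb is the price buyers pay.
Supply in terms of Pb becomes xs = -948 + 7.5(Pb + 44) = -618 + 7.5Pb. Setting this equal to demand: 1395 - 9Pb = -618 + 7.5Pb, so Pb = 122.
Sellers receive Ps = 122 + 44 = 166; x' = 1395 − 9·122 = 297.
ΔCS = ½(117 + 297)(142 − 122) = 4140; ΔPS = ½(117 + 297)(166 − 142) = 4968.
Government spending = 44 × 297 = 13068.
DWL = ½ × 44 × (297 − 117) = 3960; fraction = 3960 / 13068 = 10/33.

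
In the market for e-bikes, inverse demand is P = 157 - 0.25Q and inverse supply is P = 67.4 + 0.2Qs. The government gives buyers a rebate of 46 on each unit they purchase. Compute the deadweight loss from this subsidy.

Deadweight loss = 21160/9

Pre-subsidy: 157 - 0.25Q = 67.4 + 0.2Q gives Q* = 1792/9 and P* = 965/9.
With the rebate, buyers effectively pay Pb = Ps − 46, where Ps is the price sellers receive.
On the curves, Pb = 157 - 0.25Q and Ps = 67.4 + 0.2Q; the wedge Ps − Pb = 46 gives 67.4 + 0.2Q − (157 - 0.25Q) = 46, so Q' = 904/3.
Then Pb = 157 − 0.25·(904/3) = 245/3 and Ps = 67.4 + 0.2·(904/3) = 383/3.
The subsidy expands output by 904/3 − 1792/9 = 920/9 past the efficient level; on those units the gap between marginal cost and willingness to pay runs from 0 up to 46.
DWL = ½ × 46 × 920/9 = 21160/9.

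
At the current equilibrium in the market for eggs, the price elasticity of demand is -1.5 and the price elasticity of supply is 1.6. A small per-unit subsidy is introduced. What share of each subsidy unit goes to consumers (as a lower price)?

Consumer share = 16/31

For a small subsidy around the equilibrium, the benefit split depends on the relative slopes, which at a point are proportional to the elasticities.
Buyer share = εs/(εs + |εd|) = 1.6/(1.6 + 1.5) = 16/31; seller share = |εd|/(εs + |εd|) = 15/31.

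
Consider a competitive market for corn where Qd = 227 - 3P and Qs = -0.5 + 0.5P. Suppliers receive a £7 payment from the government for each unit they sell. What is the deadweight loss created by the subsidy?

Deadweight loss = £10.5

Pre-subsidy: 227 - 3P = -0.5 + 0.5P gives P* = 65, Q* = 32.
With the subsidy, sellers receive Ps = Pb + 7 for each unit, where Pb is the price buyers pay.
Supply in terms of Pb becomes Qs = -0.5 + 0.5(Pb + 7) = 3 + 0.5Pb. Setting this equal to demand: 227 - 3Pb = 3 + 0.5Pb, so Pb = 64.
Sellers receive Ps = 64 + 7 = 71; Q' = 227 − 3·64 = 35.
The subsidy expands output by 35 − 32 = 3 past the efficient level; on those units the gap between marginal cost and willingness to pay runs from 0 up to 7.
DWL = ½ × 7 × 3 = 10.5.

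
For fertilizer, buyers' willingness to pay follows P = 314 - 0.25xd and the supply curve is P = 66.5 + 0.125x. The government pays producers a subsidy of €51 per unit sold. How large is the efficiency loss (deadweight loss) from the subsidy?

Deadweight loss = €3468

Pre-subsidy: 314 - 0.25x = 66.5 + 0.125x gives x* = 660 and P* = 149.
With the subsidy, sellers receive Ps = Pb + 51 for each unit, where Pb is the price buyers pay.
On the curves, Pb = 314 - 0.25x and Ps = 66.5 + 0.125x; the wedge Ps − Pb = 51 gives 66.5 + 0.125x − (314 - 0.25x) = 51, so x' = 796.
Then Pb = 314 − 0.25·796 = 115 and Ps = 66.5 + 0.125·796 = 166.
The subsidy expands output by 796 − 660 = 136 past the efficient level; on those units the gap between marginal cost and willingness to pay runs from 0 up to 51.
DWL = ½ × 51 × 136 = 3468.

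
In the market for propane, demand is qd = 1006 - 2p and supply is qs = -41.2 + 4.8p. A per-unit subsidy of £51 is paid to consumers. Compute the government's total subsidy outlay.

Pre-subsidy: 1006 - 2p = -41.2 + 4.8p gives p* = 154, q* = 698.
With the rebate, buyers effectively pay pb = ps − 51, where ps is the price sellers receive.
Demand in terms of ps becomes qd = 1006 − 2(ps − 51) = 1108 - 2ps. Setting this equal to supply: 1108 - 2ps = -41.2 + 4.8ps, so ps = 169.
Buyers pay pb = 169 − 51 = 118; q' = -41.2 + 4.8·169 = 770.
Government outlay = subsidy × quantity = 51 × 770 = 39270.

Government cost = £39270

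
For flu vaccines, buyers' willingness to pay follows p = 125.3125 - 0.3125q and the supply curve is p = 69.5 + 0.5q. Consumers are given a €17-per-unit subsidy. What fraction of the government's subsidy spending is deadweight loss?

DWL / government spending = 136/1165

Pre-subsidy: 125.3125 - 0.3125q = 69.5 + 0.5q gives q* = 893/13 and p* = 1350/13.
With the rebate, buyers effectively pay pb = ps − 17, where ps is the price sellers receive.
On the curves, pb = 125.3125 - 0.3125q and ps = 69.5 + 0.5q; the wedge ps − pb = 17 gives 69.5 + 0.5q − (125.3125 - 0.3125q) = 17, so q' = 1165/13.
Then pb = 125.3125 − 0.3125·(1165/13) = 1265/13 and ps = 69.5 + 0.5·(1165/13) = 1486/13.
ΔCS = ½(893/13 + 1165/13)(1350/13 − 1265/13) = 87465/169; ΔPS = ½(893/13 + 1165/13)(1486/13 − 1350/13) = 139944/169.
Government spending = 17 × 1165/13 = 19805/13.
DWL = ½ × 17 × (1165/13 − 893/13) = 2312/13; fraction = (2312/13) / (19805/13) = 136/1165.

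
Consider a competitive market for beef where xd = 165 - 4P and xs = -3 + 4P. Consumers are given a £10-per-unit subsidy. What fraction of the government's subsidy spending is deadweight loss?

DWL / government spending = 10/101

Pre-subsidy: 165 - 4P = -3 + 4P gives P* = 21, x* = 81.
With the rebate, buyers effectively pay Pb = Ps − 10, where Ps is the price sellers receive.
Demand in terms of Ps becomes xd = 165 − 4(Ps − 10) = 205 - 4Ps. Setting this equal to supply: 205 - 4Ps = -3 + 4Ps, so Ps = 26.
Buyers pay Pb = 26 − 10 = 16; x' = -3 + 4·26 = 101.
ΔCS = ½(81 + 101)(21 − 16) = 455; ΔPS = ½(81 + 101)(26 − 21) = 455.
Government spending = 10 × 101 = 1010.
DWL = ½ × 10 × (101 − 81) = 100; fraction = 100 / 1010 = 10/101.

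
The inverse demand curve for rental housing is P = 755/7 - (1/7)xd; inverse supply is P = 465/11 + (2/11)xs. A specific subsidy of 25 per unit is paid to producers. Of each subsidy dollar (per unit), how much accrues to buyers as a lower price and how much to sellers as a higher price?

Pre-subsidy: 755/7 - (1/7)x = 465/11 + (2/11)x gives x* = 202 and P* = 79.
With the subsidy, sellers receive Ps = Pb + 25 for each unit, where Pb is the price buyers pay.
On the curves, Pb = 755/7 - (1/7)x and Ps = 465/11 + (2/11)x; the wedge Ps − Pb = 25 gives 465/11 + (2/11)x − (755/7 - (1/7)x) = 25, so x' = 279.
Then Pb = 755/7 − (1/7)·279 = 68 and Ps = 465/11 + (2/11)·279 = 93.
Buyers' price falls by P* − Pb = 79 − 68 = 11; sellers' price rises by Ps − P* = 93 − 79 = 14.

Buyers gain 11 per unit; sellers gain 14 per unit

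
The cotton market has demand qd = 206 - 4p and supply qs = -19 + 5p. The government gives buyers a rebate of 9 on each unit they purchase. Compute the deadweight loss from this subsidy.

Deadweight loss = 90

Pre-subsidy: 206 - 4p = -19 + 5p gives p* = 25, q* = 106.
With the rebate, buyers effectively pay pb = ps − 9, where ps is the price sellers receive.
Demand in terms of ps becomes qd = 206 − 4(ps − 9) = 242 - 4ps. Setting this equal to supply: 242 - 4ps = -19 + 5ps, so ps = 29.
Buyers pay pb = 29 − 9 = 20; q' = -19 + 5·29 = 126.
The subsidy expands output by 126 − 106 = 20 past the efficient level; on those units the gap between marginal cost and willingness to pay runs from 0 up to 9.
DWL = ½ × 9 × 20 = 90.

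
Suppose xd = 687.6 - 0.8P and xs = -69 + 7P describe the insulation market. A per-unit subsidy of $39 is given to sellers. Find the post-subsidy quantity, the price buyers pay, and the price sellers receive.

x' = 638; buyers pay $62; sellers receive $101

Pre-subsidy: 687.6 - 0.8P = -69 + 7P gives P* = 97, x* = 610.
With the subsidy, sellers receive Ps = Pb + 39 for each unit, where Pb is the price buyers pay.
Supply in terms of Pb becomes xs = -69 + 7(Pb + 39) = 204 + 7Pb. Setting this equal to demand: 687.6 - 0.8Pb = 204 + 7Pb, so Pb = 62.
Sellers receive Ps = 62 + 39 = 101; x' = 687.6 − 0.8·62 = 638.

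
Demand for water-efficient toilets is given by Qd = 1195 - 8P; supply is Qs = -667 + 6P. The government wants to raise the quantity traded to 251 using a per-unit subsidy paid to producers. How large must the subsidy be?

At Q = 251, invert demand for the buyer price: Pb = (1195 − 251)/8 = 118; invert supply for the seller price: Ps = (251 − (-667))/6 = 153.
The subsidy must fill the gap: s = Ps − Pb = 153 − 118 = 35.

Required subsidy s = 35 per unit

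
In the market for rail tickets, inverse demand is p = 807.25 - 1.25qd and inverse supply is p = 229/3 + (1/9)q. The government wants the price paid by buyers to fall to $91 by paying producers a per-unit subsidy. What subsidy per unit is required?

At a buyer price of 91, quantity demanded is 645.8 − 0.8·91 = 573.
Sellers supply 573 only when they receive ps = 229/3 + (1/9)·573 = 140.
s = ps − pb = 140 − 91 = 49.

Required subsidy s = $49 per unit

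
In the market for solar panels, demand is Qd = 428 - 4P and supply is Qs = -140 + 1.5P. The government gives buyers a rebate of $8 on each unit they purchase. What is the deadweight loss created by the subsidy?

Pre-subsidy: 428 - 4P = -140 + 1.5P gives P* = 1136/11, Q* = 164/11.
With the rebate, buyers effectively pay Pb = Ps − 8, where Ps is the price sellers receive.
Demand in terms of Ps becomes Qd = 428 − 4(Ps − 8) = 460 - 4Ps. Setting this equal to supply: 460 - 4Ps = -140 + 1.5Ps, so Ps = 1200/11.
Buyers pay Pb = 1200/11 − 8 = 1112/11; Q' = -140 + 1.5·(1200/11) = 260/11.
The subsidy expands output by 260/11 − 164/11 = 96/11 past the efficient level; on those units the gap between marginal cost and willingness to pay runs from 0 up to 8.
DWL = ½ × 8 × 96/11 = 384/11.

Deadweight loss = 384/11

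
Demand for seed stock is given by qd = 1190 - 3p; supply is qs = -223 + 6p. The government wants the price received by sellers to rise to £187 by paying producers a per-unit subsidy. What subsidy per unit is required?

Required subsidy s = £90 per unit

At a seller price of 187, quantity supplied is -223 + 6·187 = 899.
Buyers absorb 899 only when they pay pb with 1190 − 3·pb = 899, i.e. pb = 97.
s = ps − pb = 187 − 97 = 90.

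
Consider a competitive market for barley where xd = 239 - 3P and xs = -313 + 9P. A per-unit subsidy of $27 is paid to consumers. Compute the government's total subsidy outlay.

Pre-subsidy: 239 - 3P = -313 + 9P gives P* = 46, x* = 101.
With the rebate, buyers effectively pay Pb = Ps − 27, where Ps is the price sellers receive.
Demand in terms of Ps becomes xd = 239 − 3(Ps − 27) = 320 - 3Ps. Setting this equal to supply: 320 - 3Ps = -313 + 9Ps, so Ps = 52.75.
Buyers pay Pb = 52.75 − 27 = 25.75; x' = -313 + 9·52.75 = 161.75.
Government outlay = subsidy × quantity = 27 × 161.75 = 4367.25.

Government cost = $4367.25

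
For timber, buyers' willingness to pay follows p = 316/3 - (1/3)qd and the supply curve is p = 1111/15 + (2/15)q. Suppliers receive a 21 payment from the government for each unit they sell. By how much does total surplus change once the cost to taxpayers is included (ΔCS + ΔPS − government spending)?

Net change in total surplus = -472.5

Pre-subsidy: 316/3 - (1/3)q = 1111/15 + (2/15)q gives q* = 67 and p* = 83.
With the subsidy, sellers receive ps = pb + 21 for each unit, where pb is the price buyers pay.
On the curves, pb = 316/3 - (1/3)q and ps = 1111/15 + (2/15)q; the wedge ps − pb = 21 gives 1111/15 + (2/15)q − (316/3 - (1/3)q) = 21, so q' = 112.
Then pb = 316/3 − (1/3)·112 = 68 and ps = 1111/15 + (2/15)·112 = 89.
ΔCS = ½(67 + 112)(83 − 68) = 1342.5; ΔPS = ½(67 + 112)(89 − 83) = 537.
Government spending = 21 × 112 = 2352.
Net change = 1342.5 + 537 − 2352 = -472.5. The loss equals the DWL triangle ½·21·45.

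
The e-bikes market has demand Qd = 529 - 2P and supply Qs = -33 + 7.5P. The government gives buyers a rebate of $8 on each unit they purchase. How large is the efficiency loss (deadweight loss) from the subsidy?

Deadweight loss = 960/19

Pre-subsidy: 529 - 2P = -33 + 7.5P gives P* = 1124/19, Q* = 7803/19.
With the rebate, buyers effectively pay Pb = Ps − 8, where Ps is the price sellers receive.
Demand in terms of Ps becomes Qd = 529 − 2(Ps − 8) = 545 - 2Ps. Setting this equal to supply: 545 - 2Ps = -33 + 7.5Ps, so Ps = 1156/19.
Buyers pay Pb = 1156/19 − 8 = 1004/19; Q' = -33 + 7.5·(1156/19) = 8043/19.
The subsidy expands output by 8043/19 − 7803/19 = 240/19 past the efficient level; on those units the gap between marginal cost and willingness to pay runs from 0 up to 8.
DWL = ½ × 8 × 240/19 = 960/19.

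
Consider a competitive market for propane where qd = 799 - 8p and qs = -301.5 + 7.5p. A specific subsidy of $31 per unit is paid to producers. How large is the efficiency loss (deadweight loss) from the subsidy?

Deadweight loss = $1860

Pre-subsidy: 799 - 8p = -301.5 + 7.5p gives p* = 71, q* = 231.
With the subsidy, sellers receive ps = pb + 31 for each unit, where pb is the price buyers pay.
Supply in terms of pb becomes qs = -301.5 + 7.5(pb + 31) = -69 + 7.5pb. Setting this equal to demand: 799 - 8pb = -69 + 7.5pb, so pb = 56.
Sellers receive ps = 56 + 31 = 87; q' = 799 − 8·56 = 351.
The subsidy expands output by 351 − 231 = 120 past the efficient level; on those units the gap between marginal cost and willingness to pay runs from 0 up to 31.
DWL = ½ × 31 × 120 = 1860.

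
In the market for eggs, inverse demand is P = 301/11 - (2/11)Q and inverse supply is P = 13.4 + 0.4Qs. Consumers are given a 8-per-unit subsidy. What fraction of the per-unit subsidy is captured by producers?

Pre-subsidy: 301/11 - (2/11)Q = 13.4 + 0.4Q gives Q* = 24 and P* = 23.
With the rebate, buyers effectively pay Pb = Ps − 8, where Ps is the price sellers receive.
On the curves, Pb = 301/11 - (2/11)Q and Ps = 13.4 + 0.4Q; the wedge Ps − Pb = 8 gives 13.4 + 0.4Q − (301/11 - (2/11)Q) = 8, so Q' = 37.75.
Then Pb = 301/11 − (2/11)·37.75 = 20.5 and Ps = 13.4 + 0.4·37.75 = 28.5.
Buyers' price falls by P* − Pb = 23 − 20.5 = 2.5; sellers' price rises by Ps − P* = 28.5 − 23 = 5.5.
So producers capture 5.5/8 = 0.6875 of each unit of subsidy.

Producer share = 0.6875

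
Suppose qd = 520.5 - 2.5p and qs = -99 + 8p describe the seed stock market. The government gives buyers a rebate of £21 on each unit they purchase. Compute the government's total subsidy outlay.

Government cost = £8673

Pre-subsidy: 520.5 - 2.5p = -99 + 8p gives p* = 59, q* = 373.
With the rebate, buyers effectively pay pb = ps − 21, where ps is the price sellers receive.
Demand in terms of ps becomes qd = 520.5 − 2.5(ps − 21) = 573 - 2.5ps. Setting this equal to supply: 573 - 2.5ps = -99 + 8ps, so ps = 64.
Buyers pay pb = 64 − 21 = 43; q' = -99 + 8·64 = 413.
Government outlay = subsidy × quantity = 21 × 413 = 8673.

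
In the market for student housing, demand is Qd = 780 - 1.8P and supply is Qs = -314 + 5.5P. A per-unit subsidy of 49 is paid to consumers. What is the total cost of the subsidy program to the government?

Government cost = 2062851/73

Pre-subsidy: 780 - 1.8P = -314 + 5.5P gives P* = 10940/73, Q* = 37248/73.
With the rebate, buyers effectively pay Pb = Ps − 49, where Ps is the price sellers receive.
Demand in terms of Ps becomes Qd = 780 − 1.8(Ps − 49) = 868.2 - 1.8Ps. Setting this equal to supply: 868.2 - 1.8Ps = -314 + 5.5Ps, so Ps = 11822/73.
Buyers pay Pb = 11822/73 − 49 = 8245/73; Q' = -314 + 5.5·(11822/73) = 42099/73.
Government outlay = subsidy × quantity = 49 × 42099/73 = 2062851/73.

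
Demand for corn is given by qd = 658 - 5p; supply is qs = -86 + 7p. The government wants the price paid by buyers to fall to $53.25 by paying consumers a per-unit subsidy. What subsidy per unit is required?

Required subsidy s = $15 per unit

At a buyer price of 53.25, quantity demanded is 658 − 5·53.25 = 391.75.
Sellers supply 391.75 only when they receive ps with -86 + 7·ps = 391.75, i.e. ps = 68.25.
s = ps − pb = 68.25 − 53.25 = 15.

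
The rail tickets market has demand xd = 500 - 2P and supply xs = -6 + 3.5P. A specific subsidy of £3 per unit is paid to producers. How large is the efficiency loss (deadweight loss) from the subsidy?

Deadweight loss = 63/11

Pre-subsidy: 500 - 2P = -6 + 3.5P gives P* = 92, x* = 316.
With the subsidy, sellers receive Ps = Pb + 3 for each unit, where Pb is the price buyers pay.
Supply in terms of Pb becomes xs = -6 + 3.5(Pb + 3) = 4.5 + 3.5Pb. Setting this equal to demand: 500 - 2Pb = 4.5 + 3.5Pb, so Pb = 991/11.
Sellers receive Ps = 991/11 + 3 = 1024/11; x' = 500 − 2·(991/11) = 3518/11.
The subsidy expands output by 3518/11 − 316 = 42/11 past the efficient level; on those units the gap between marginal cost and willingness to pay runs from 0 up to 3.
DWL = ½ × 3 × 42/11 = 63/11.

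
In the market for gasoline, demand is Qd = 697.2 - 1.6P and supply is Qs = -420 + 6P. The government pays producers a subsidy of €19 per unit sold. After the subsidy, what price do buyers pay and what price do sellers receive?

Buyers pay €132; sellers receive €151

Pre-subsidy: 697.2 - 1.6P = -420 + 6P gives P* = 147, Q* = 462.
With the subsidy, sellers receive Ps = Pb + 19 for each unit, where Pb is the price buyers pay.
Supply in terms of Pb becomes Qs = -420 + 6(Pb + 19) = -306 + 6Pb. Setting this equal to demand: 697.2 - 1.6Pb = -306 + 6Pb, so Pb = 132.
Sellers receive Ps = 132 + 19 = 151; Q' = 697.2 − 1.6·132 = 486.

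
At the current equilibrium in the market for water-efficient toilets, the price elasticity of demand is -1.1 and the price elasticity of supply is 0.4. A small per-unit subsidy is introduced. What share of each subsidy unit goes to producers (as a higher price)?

For a small subsidy around the equilibrium, the benefit split depends on the relative slopes, which at a point are proportional to the elasticities.
Buyer share = εs/(εs + |εd|) = 0.4/(0.4 + 1.1) = 4/15; seller share = |εd|/(εs + |εd|) = 11/15.
So producers capture 11/15 of the subsidy.

Producer share = 11/15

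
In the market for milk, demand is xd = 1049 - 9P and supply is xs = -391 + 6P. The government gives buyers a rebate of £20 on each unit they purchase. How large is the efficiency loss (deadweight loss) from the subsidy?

Deadweight loss = £720

Pre-subsidy: 1049 - 9P = -391 + 6P gives P* = 96, x* = 185.
With the rebate, buyers effectively pay Pb = Ps − 20, where Ps is the price sellers receive.
Demand in terms of Ps becomes xd = 1049 − 9(Ps − 20) = 1229 - 9Ps. Setting this equal to supply: 1229 - 9Ps = -391 + 6Ps, so Ps = 108.
Buyers pay Pb = 108 − 20 = 88; x' = -391 + 6·108 = 257.
The subsidy expands output by 257 − 185 = 72 past the efficient level; on those units the gap between marginal cost and willingness to pay runs from 0 up to 20.
DWL = ½ × 20 × 72 = 720.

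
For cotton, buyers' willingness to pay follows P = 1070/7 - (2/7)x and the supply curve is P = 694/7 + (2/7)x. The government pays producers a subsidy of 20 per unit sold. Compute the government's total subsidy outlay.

Pre-subsidy: 1070/7 - (2/7)x = 694/7 + (2/7)x gives x* = 94 and P* = 126.
With the subsidy, sellers receive Ps = Pb + 20 for each unit, where Pb is the price buyers pay.
On the curves, Pb = 1070/7 - (2/7)x and Ps = 694/7 + (2/7)x; the wedge Ps − Pb = 20 gives 694/7 + (2/7)x − (1070/7 - (2/7)x) = 20, so x' = 129.
Then Pb = 1070/7 − (2/7)·129 = 116 and Ps = 694/7 + (2/7)·129 = 136.
Government outlay = subsidy × quantity = 20 × 129 = 2580.

Government cost = 2580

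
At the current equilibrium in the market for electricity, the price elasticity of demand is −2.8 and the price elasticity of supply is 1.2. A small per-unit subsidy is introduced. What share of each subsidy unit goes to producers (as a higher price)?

Producer share = 0.7

For a small subsidy around the equilibrium, the benefit split depends on the relative slopes, which at a point are proportional to the elasticities.
Buyer share = εs/(εs + |εd|) = 1.2/(1.2 + 2.8) = 0.3; seller share = |εd|/(εs + |εd|) = 0.7.
So producers capture 0.7 of the subsidy.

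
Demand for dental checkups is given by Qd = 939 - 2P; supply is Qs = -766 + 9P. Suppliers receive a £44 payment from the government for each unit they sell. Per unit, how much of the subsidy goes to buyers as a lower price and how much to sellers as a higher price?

Pre-subsidy: 939 - 2P = -766 + 9P gives P* = 155, Q* = 629.
With the subsidy, sellers receive Ps = Pb + 44 for each unit, where Pb is the price buyers pay.
Supply in terms of Pb becomes Qs = -766 + 9(Pb + 44) = -370 + 9Pb. Setting this equal to demand: 939 - 2Pb = -370 + 9Pb, so Pb = 119.
Sellers receive Ps = 119 + 44 = 163; Q' = 939 − 2·119 = 701.
Buyers' price falls by P* − Pb = 155 − 119 = 36; sellers' price rises by Ps − P* = 163 − 155 = 8.

Buyers gain £36 per unit; sellers gain £8 per unit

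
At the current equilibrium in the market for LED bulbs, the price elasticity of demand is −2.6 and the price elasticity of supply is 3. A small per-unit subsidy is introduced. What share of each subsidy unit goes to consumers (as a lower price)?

Consumer share = 15/28

For a small subsidy around the equilibrium, the benefit split depends on the relative slopes, which at a point are proportional to the elasticities.
Buyer share = εs/(εs + |εd|) = 3/(3 + 2.6) = 15/28; seller share = |εd|/(εs + |εd|) = 13/28.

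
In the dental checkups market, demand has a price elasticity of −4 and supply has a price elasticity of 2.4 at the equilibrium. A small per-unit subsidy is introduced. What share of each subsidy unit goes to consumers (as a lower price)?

Consumer share = 0.375

For a small subsidy around the equilibrium, the benefit split depends on the relative slopes, which at a point are proportional to the elasticities.
Buyer share = εs/(εs + |εd|) = 2.4/(2.4 + 4) = 0.375; seller share = |εd|/(εs + |εd|) = 0.625.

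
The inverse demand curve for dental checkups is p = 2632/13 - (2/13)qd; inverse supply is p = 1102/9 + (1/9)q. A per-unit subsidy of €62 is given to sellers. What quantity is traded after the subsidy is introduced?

q' = 536

Pre-subsidy: 2632/13 - (2/13)q = 1102/9 + (1/9)q gives q* = 302 and p* = 156.
With the subsidy, sellers receive ps = pb + 62 for each unit, where pb is the price buyers pay.
On the curves, pb = 2632/13 - (2/13)q and ps = 1102/9 + (1/9)q; the wedge ps − pb = 62 gives 1102/9 + (1/9)q − (2632/13 - (2/13)q) = 62, so q' = 536.
Then pb = 2632/13 − (2/13)·536 = 120 and ps = 1102/9 + (1/9)·536 = 182.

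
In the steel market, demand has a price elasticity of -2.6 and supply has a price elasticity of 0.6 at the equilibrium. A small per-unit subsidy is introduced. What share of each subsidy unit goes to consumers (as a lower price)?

For a small subsidy around the equilibrium, the benefit split depends on the relative slopes, which at a point are proportional to the elasticities.
Buyer share = εs/(εs + |εd|) = 0.6/(0.6 + 2.6) = 0.1875; seller share = |εd|/(εs + |εd|) = 0.8125.

Consumer share = 0.1875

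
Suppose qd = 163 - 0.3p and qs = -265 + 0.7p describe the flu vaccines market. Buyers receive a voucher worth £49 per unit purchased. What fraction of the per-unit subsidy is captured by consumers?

Pre-subsidy: 163 - 0.3p = -265 + 0.7p gives p* = 428, q* = 34.6.
With the rebate, buyers effectively pay pb = ps − 49, where ps is the price sellers receive.
Demand in terms of ps becomes qd = 163 − 0.3(ps − 49) = 177.7 - 0.3ps. Setting this equal to supply: 177.7 - 0.3ps = -265 + 0.7ps, so ps = 442.7.
Buyers pay pb = 442.7 − 49 = 393.7; q' = -265 + 0.7·442.7 = 44.89.
Buyers' price falls by p* − pb = 428 − 393.7 = 34.3; sellers' price rises by ps − p* = 442.7 − 428 = 14.7.
So consumers capture 34.3/49 = 0.7 of each unit of subsidy.

Consumer share = 0.7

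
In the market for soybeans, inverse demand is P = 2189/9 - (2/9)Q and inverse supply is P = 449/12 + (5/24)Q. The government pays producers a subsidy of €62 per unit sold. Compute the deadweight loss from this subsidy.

Deadweight loss = €4464

Pre-subsidy: 2189/9 - (2/9)Q = 449/12 + (5/24)Q gives Q* = 478 and P* = 137.
With the subsidy, sellers receive Ps = Pb + 62 for each unit, where Pb is the price buyers pay.
On the curves, Pb = 2189/9 - (2/9)Q and Ps = 449/12 + (5/24)Q; the wedge Ps − Pb = 62 gives 449/12 + (5/24)Q − (2189/9 - (2/9)Q) = 62, so Q' = 622.
Then Pb = 2189/9 − (2/9)·622 = 105 and Ps = 449/12 + (5/24)·622 = 167.
The subsidy expands output by 622 − 478 = 144 past the efficient level; on those units the gap between marginal cost and willingness to pay runs from 0 up to 62.
DWL = ½ × 62 × 144 = 4464.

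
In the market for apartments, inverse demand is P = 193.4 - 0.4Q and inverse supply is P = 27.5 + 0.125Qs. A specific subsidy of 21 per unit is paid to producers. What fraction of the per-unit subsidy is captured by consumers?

Pre-subsidy: 193.4 - 0.4Q = 27.5 + 0.125Q gives Q* = 316 and P* = 67.
With the subsidy, sellers receive Ps = Pb + 21 for each unit, where Pb is the price buyers pay.
On the curves, Pb = 193.4 - 0.4Q and Ps = 27.5 + 0.125Q; the wedge Ps − Pb = 21 gives 27.5 + 0.125Q − (193.4 - 0.4Q) = 21, so Q' = 356.
Then Pb = 193.4 − 0.4·356 = 51 and Ps = 27.5 + 0.125·356 = 72.
Buyers' price falls by P* − Pb = 67 − 51 = 16; sellers' price rises by Ps − P* = 72 − 67 = 5.
So consumers capture 16/21 = 16/21 of each unit of subsidy.

Consumer share = 16/21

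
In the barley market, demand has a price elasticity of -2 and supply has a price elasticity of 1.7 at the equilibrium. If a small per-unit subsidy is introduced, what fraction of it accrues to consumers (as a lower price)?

For a small subsidy around the equilibrium, the benefit split depends on the relative slopes, which at a point are proportional to the elasticities.
Buyer share = εs/(εs + |εd|) = 1.7/(1.7 + 2) = 17/37; seller share = |εd|/(εs + |εd|) = 20/37.

Consumer share = 17/37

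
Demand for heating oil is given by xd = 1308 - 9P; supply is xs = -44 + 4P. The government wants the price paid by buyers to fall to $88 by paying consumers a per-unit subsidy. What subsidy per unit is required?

Required subsidy s = $52 per unit

At a buyer price of 88, quantity demanded is 1308 − 9·88 = 516.
Sellers supply 516 only when they receive Ps with -44 + 4·Ps = 516, i.e. Ps = 140.
s = Ps − Pb = 140 − 88 = 52.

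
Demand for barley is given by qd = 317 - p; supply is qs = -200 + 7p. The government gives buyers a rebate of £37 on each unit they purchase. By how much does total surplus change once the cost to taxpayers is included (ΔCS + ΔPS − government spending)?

Net change in total surplus = -£598.9375

Pre-subsidy: 317 - p = -200 + 7p gives p* = 64.625, q* = 252.375.
With the rebate, buyers effectively pay pb = ps − 37, where ps is the price sellers receive.
Demand in terms of ps becomes qd = 317 − 1(ps − 37) = 354 - ps. Setting this equal to supply: 354 - ps = -200 + 7ps, so ps = 69.25.
Buyers pay pb = 69.25 − 37 = 32.25; q' = -200 + 7·69.25 = 284.75.
ΔCS = ½(252.375 + 284.75)(64.625 − 32.25) = 8694.7109375; ΔPS = ½(252.375 + 284.75)(69.25 − 64.625) = 1242.1015625.
Government spending = 37 × 284.75 = 10535.75.
Net change = 8694.7109375 + 1242.1015625 − 10535.75 = -598.9375. The loss equals the DWL triangle ½·37·32.375.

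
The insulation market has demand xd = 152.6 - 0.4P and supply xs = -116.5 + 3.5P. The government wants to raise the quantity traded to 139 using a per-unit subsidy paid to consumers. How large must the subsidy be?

Required subsidy s = 39 per unit

At x = 139, invert demand for the buyer price: Pb = (152.6 − 139)/0.4 = 34; invert supply for the seller price: Ps = (139 − (-116.5))/3.5 = 73.
The subsidy must fill the gap: s = Ps − Pb = 73 − 34 = 39.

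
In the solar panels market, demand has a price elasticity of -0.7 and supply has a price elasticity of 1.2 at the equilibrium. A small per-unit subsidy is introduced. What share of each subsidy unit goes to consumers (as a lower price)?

For a small subsidy around the equilibrium, the benefit split depends on the relative slopes, which at a point are proportional to the elasticities.
Buyer share = εs/(εs + |εd|) = 1.2/(1.2 + 0.7) = 12/19; seller share = |εd|/(εs + |εd|) = 7/19.

Consumer share = 12/19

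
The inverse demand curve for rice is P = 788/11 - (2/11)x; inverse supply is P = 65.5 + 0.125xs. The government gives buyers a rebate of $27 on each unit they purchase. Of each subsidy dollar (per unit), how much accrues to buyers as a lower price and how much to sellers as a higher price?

Buyers gain $16 per unit; sellers gain $11 per unit

Pre-subsidy: 788/11 - (2/11)x = 65.5 + 0.125x gives x* = 20 and P* = 68.
With the rebate, buyers effectively pay Pb = Ps − 27, where Ps is the price sellers receive.
On the curves, Pb = 788/11 - (2/11)x and Ps = 65.5 + 0.125x; the wedge Ps − Pb = 27 gives 65.5 + 0.125x − (788/11 - (2/11)x) = 27, so x' = 108.
Then Pb = 788/11 − (2/11)·108 = 52 and Ps = 65.5 + 0.125·108 = 79.
Buyers' price falls by P* − Pb = 68 − 52 = 16; sellers' price rises by Ps − P* = 79 − 68 = 11.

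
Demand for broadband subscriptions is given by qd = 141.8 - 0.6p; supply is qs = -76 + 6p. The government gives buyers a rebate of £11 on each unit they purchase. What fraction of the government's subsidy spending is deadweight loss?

DWL / government spending = 0.0234375

Pre-subsidy: 141.8 - 0.6p = -76 + 6p gives p* = 33, q* = 122.
With the rebate, buyers effectively pay pb = ps − 11, where ps is the price sellers receive.
Demand in terms of ps becomes qd = 141.8 − 0.6(ps − 11) = 148.4 - 0.6ps. Setting this equal to supply: 148.4 - 0.6ps = -76 + 6ps, so ps = 34.
Buyers pay pb = 34 − 11 = 23; q' = -76 + 6·34 = 128.
ΔCS = ½(122 + 128)(33 − 23) = 1250; ΔPS = ½(122 + 128)(34 − 33) = 125.
Government spending = 11 × 128 = 1408.
DWL = ½ × 11 × (128 − 122) = 33; fraction = 33 / 1408 = 0.0234375.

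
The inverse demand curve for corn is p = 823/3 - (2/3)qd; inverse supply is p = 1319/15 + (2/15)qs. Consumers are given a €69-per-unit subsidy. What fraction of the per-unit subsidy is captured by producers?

Pre-subsidy: 823/3 - (2/3)q = 1319/15 + (2/15)q gives q* = 233 and p* = 119.
With the rebate, buyers effectively pay pb = ps − 69, where ps is the price sellers receive.
On the curves, pb = 823/3 - (2/3)q and ps = 1319/15 + (2/15)q; the wedge ps − pb = 69 gives 1319/15 + (2/15)q − (823/3 - (2/3)q) = 69, so q' = 319.25.
Then pb = 823/3 − (2/3)·319.25 = 61.5 and ps = 1319/15 + (2/15)·319.25 = 130.5.
Buyers' price falls by p* − pb = 119 − 61.5 = 57.5; sellers' price rises by ps − p* = 130.5 − 119 = 11.5.
So producers capture 11.5/69 = 1/6 of each unit of subsidy.

Producer share = 1/6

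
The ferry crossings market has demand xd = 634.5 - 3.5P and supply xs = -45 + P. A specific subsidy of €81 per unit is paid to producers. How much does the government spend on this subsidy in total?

Pre-subsidy: 634.5 - 3.5P = -45 + P gives P* = 151, x* = 106.
With the subsidy, sellers receive Ps = Pb + 81 for each unit, where Pb is the price buyers pay.
Supply in terms of Pb becomes xs = -45 + 1(Pb + 81) = 36 + Pb. Setting this equal to demand: 634.5 - 3.5Pb = 36 + Pb, so Pb = 133.
Sellers receive Ps = 133 + 81 = 214; x' = 634.5 − 3.5·133 = 169.
Government outlay = subsidy × quantity = 81 × 169 = 13689.

Government cost = €13689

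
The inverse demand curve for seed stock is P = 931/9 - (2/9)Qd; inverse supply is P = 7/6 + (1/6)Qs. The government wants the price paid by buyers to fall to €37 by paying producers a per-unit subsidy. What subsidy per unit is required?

Required subsidy s = €14 per unit

At a buyer price of 37, quantity demanded is 465.5 − 4.5·37 = 299.
Sellers supply 299 only when they receive Ps = 7/6 + (1/6)·299 = 51.
s = Ps − Pb = 51 − 37 = 14.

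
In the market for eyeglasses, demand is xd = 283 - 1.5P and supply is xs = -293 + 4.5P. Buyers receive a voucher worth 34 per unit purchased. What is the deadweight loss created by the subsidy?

Pre-subsidy: 283 - 1.5P = -293 + 4.5P gives P* = 96, x* = 139.
With the rebate, buyers effectively pay Pb = Ps − 34, where Ps is the price sellers receive.
Demand in terms of Ps becomes xd = 283 − 1.5(Ps − 34) = 334 - 1.5Ps. Setting this equal to supply: 334 - 1.5Ps = -293 + 4.5Ps, so Ps = 104.5.
Buyers pay Pb = 104.5 − 34 = 70.5; x' = -293 + 4.5·104.5 = 177.25.
The subsidy expands output by 177.25 − 139 = 38.25 past the efficient level; on those units the gap between marginal cost and willingness to pay runs from 0 up to 34.
DWL = ½ × 34 × 38.25 = 650.25.

Deadweight loss = 650.25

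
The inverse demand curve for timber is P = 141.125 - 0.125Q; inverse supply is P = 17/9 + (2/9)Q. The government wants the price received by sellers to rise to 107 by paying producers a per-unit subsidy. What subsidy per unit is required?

At a seller price of 107, quantity supplied is -8.5 + 4.5·107 = 473.
Buyers absorb 473 only when they pay Pb = 141.125 − 0.125·473 = 82.
s = Ps − Pb = 107 − 82 = 25.

Required subsidy s = 25 per unit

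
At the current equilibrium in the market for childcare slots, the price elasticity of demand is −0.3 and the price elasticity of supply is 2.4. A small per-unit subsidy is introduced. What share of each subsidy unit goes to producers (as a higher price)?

Producer share = 1/9

For a small subsidy around the equilibrium, the benefit split depends on the relative slopes, which at a point are proportional to the elasticities.
Buyer share = εs/(εs + |εd|) = 2.4/(2.4 + 0.3) = 8/9; seller share = |εd|/(εs + |εd|) = 1/9.
So producers capture 1/9 of the subsidy.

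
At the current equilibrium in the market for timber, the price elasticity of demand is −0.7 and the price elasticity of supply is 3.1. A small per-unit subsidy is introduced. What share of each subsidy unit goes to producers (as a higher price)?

For a small subsidy around the equilibrium, the benefit split depends on the relative slopes, which at a point are proportional to the elasticities.
Buyer share = εs/(εs + |εd|) = 3.1/(3.1 + 0.7) = 31/38; seller share = |εd|/(εs + |εd|) = 7/38.
So producers capture 7/38 of the subsidy.

Producer share = 7/38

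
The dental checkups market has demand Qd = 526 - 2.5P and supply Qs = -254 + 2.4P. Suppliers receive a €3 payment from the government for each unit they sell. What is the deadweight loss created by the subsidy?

Deadweight loss = 270/49

Pre-subsidy: 526 - 2.5P = -254 + 2.4P gives P* = 7800/49, Q* = 6274/49.
With the subsidy, sellers receive Ps = Pb + 3 for each unit, where Pb is the price buyers pay.
Supply in terms of Pb becomes Qs = -254 + 2.4(Pb + 3) = -246.8 + 2.4Pb. Setting this equal to demand: 526 - 2.5Pb = -246.8 + 2.4Pb, so Pb = 1104/7.
Sellers receive Ps = 1104/7 + 3 = 1125/7; Q' = 526 − 2.5·(1104/7) = 922/7.
The subsidy expands output by 922/7 − 6274/49 = 180/49 past the efficient level; on those units the gap between marginal cost and willingness to pay runs from 0 up to 3.
DWL = ½ × 3 × 180/49 = 270/49.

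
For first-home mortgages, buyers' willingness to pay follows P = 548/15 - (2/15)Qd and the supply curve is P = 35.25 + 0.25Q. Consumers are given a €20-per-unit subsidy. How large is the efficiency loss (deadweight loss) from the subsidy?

Pre-subsidy: 548/15 - (2/15)Q = 35.25 + 0.25Q gives Q* = 77/23 and P* = 830/23.
With the rebate, buyers effectively pay Pb = Ps − 20, where Ps is the price sellers receive.
On the curves, Pb = 548/15 - (2/15)Q and Ps = 35.25 + 0.25Q; the wedge Ps − Pb = 20 gives 35.25 + 0.25Q − (548/15 - (2/15)Q) = 20, so Q' = 1277/23.
Then Pb = 548/15 − (2/15)·(1277/23) = 670/23 and Ps = 35.25 + 0.25·(1277/23) = 1130/23.
The subsidy expands output by 1277/23 − 77/23 = 1200/23 past the efficient level; on those units the gap between marginal cost and willingness to pay runs from 0 up to 20.
DWL = ½ × 20 × 1200/23 = 12000/23.

Deadweight loss = 12000/23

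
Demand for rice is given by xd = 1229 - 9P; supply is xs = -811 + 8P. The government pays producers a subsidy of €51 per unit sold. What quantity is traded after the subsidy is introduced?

Pre-subsidy: 1229 - 9P = -811 + 8P gives P* = 120, x* = 149.
With the subsidy, sellers receive Ps = Pb + 51 for each unit, where Pb is the price buyers pay.
Supply in terms of Pb becomes xs = -811 + 8(Pb + 51) = -403 + 8Pb. Setting this equal to demand: 1229 - 9Pb = -403 + 8Pb, so Pb = 96.
Sellers receive Ps = 96 + 51 = 147; x' = 1229 − 9·96 = 365.

x' = 365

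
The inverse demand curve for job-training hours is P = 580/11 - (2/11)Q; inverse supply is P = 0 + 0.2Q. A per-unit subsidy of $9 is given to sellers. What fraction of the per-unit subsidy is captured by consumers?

Pre-subsidy: 580/11 - (2/11)Q = 0 + 0.2Q gives Q* = 2900/21 and P* = 580/21.
With the subsidy, sellers receive Ps = Pb + 9 for each unit, where Pb is the price buyers pay.
On the curves, Pb = 580/11 - (2/11)Q and Ps = 0 + 0.2Q; the wedge Ps − Pb = 9 gives 0 + 0.2Q − (580/11 - (2/11)Q) = 9, so Q' = 485/3.
Then Pb = 580/11 − (2/11)·(485/3) = 70/3 and Ps = 0 + 0.2·(485/3) = 97/3.
Buyers' price falls by P* − Pb = 580/21 − 70/3 = 30/7; sellers' price rises by Ps − P* = 97/3 − 580/21 = 33/7.
So consumers capture (30/7)/9 = 10/21 of each unit of subsidy.

Consumer share = 10/21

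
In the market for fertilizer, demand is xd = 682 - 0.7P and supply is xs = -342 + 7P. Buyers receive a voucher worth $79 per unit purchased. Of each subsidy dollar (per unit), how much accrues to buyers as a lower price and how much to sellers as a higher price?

Buyers gain 790/11 per unit; sellers gain 79/11 per unit

Pre-subsidy: 682 - 0.7P = -342 + 7P gives P* = 10240/77, x* = 6478/11.
With the rebate, buyers effectively pay Pb = Ps − 79, where Ps is the price sellers receive.
Demand in terms of Ps becomes xd = 682 − 0.7(Ps − 79) = 737.3 - 0.7Ps. Setting this equal to supply: 737.3 - 0.7Ps = -342 + 7Ps, so Ps = 10793/77.
Buyers pay Pb = 10793/77 − 79 = 4710/77; x' = -342 + 7·(10793/77) = 7031/11.
Buyers' price falls by P* − Pb = 10240/77 − 4710/77 = 790/11; sellers' price rises by Ps − P* = 10793/77 − 10240/77 = 79/11.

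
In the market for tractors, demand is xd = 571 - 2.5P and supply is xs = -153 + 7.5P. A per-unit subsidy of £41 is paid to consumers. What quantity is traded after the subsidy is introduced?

Pre-subsidy: 571 - 2.5P = -153 + 7.5P gives P* = 72.4, x* = 390.
With the rebate, buyers effectively pay Pb = Ps − 41, where Ps is the price sellers receive.
Demand in terms of Ps becomes xd = 571 − 2.5(Ps − 41) = 673.5 - 2.5Ps. Setting this equal to supply: 673.5 - 2.5Ps = -153 + 7.5Ps, so Ps = 82.65.
Buyers pay Pb = 82.65 − 41 = 41.65; x' = -153 + 7.5·82.65 = 466.875.

x' = 466.875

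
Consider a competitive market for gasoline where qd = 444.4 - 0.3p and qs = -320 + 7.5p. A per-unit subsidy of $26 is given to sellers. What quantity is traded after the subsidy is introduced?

q' = 422.5

Pre-subsidy: 444.4 - 0.3p = -320 + 7.5p gives p* = 98, q* = 415.
With the subsidy, sellers receive ps = pb + 26 for each unit, where pb is the price buyers pay.
Supply in terms of pb becomes qs = -320 + 7.5(pb + 26) = -125 + 7.5pb. Setting this equal to demand: 444.4 - 0.3pb = -125 + 7.5pb, so pb = 73.
Sellers receive ps = 73 + 26 = 99; q' = 444.4 − 0.3·73 = 422.5.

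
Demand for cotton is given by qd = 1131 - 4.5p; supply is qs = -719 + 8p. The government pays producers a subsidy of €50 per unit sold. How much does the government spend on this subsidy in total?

Pre-subsidy: 1131 - 4.5p = -719 + 8p gives p* = 148, q* = 465.
With the subsidy, sellers receive ps = pb + 50 for each unit, where pb is the price buyers pay.
Supply in terms of pb becomes qs = -719 + 8(pb + 50) = -319 + 8pb. Setting this equal to demand: 1131 - 4.5pb = -319 + 8pb, so pb = 116.
Sellers receive ps = 116 + 50 = 166; q' = 1131 − 4.5·116 = 609.
Government outlay = subsidy × quantity = 50 × 609 = 30450.

Government cost = €30450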